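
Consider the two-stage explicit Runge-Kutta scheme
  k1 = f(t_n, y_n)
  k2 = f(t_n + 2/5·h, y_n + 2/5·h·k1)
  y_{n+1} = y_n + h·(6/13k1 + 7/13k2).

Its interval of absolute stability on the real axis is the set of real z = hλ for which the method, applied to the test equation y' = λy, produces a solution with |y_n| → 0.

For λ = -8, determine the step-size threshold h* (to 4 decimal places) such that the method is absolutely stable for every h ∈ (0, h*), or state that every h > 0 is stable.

(-4.6429,0); λ=-8 ⇒ h* = (65/14)/8 = 0.5804.

Set f=λy, z=hλ:
  k1=λy_n ⇒ h·k1=z·y_n;  k2=λ(1+2/5z)y_n ⇒ h·k2=z(1+2/5z)y_n
  y_{n+1}/y_n = 1 + 6/13z + 7/13z(1+2/5z) = 1 + z + 14/65z²
  Hence R(z) = 1 + z + 14/65z².

Need |R(x)|<1, x<0.
x=-0.56: |R|=0.5075
R=1: x+14/65x²=0 ⇒ x=−65/14=-4.6429; min R=1−1/(4·14/65)=-0.1607>−1
Confirm numerically:
  x=-4.614: |R|=0.97132 <1
  x=-2.913: |R|=0.08534 <1
  x=-2.834: |R|=0.10413 <1
  x=-5.131: |R|=1.53947 >1
  x=-5.104: |R|=1.50694 >1
  x=-5.099: |R|=1.50096 >1
Interval (-4.6429, 0).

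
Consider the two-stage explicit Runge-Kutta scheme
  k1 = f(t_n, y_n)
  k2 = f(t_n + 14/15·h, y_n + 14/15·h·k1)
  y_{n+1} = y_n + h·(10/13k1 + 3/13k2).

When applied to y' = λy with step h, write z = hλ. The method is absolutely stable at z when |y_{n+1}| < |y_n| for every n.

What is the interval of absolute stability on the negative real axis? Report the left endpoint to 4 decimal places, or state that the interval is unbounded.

z∈(-4.6429,0).

Set f=λy, z=hλ:
  k1=λy_n ⇒ h·k1=z·y_n;  k2=λ(1+14/15z)y_n ⇒ h·k2=z(1+14/15z)y_n
  y_{n+1}/y_n = 1 + 10/13z + 3/13z(1+14/15z) = 1 + z + 14/65z²
  R(z) = 1 + z + 14/65z².

Need |R(x)|<1, x<0.
x=-0.73: |R|=0.3848
R=1: x+14/65x²=0 ⇒ x=−65/14=-4.6429; min R=1−1/(4·14/65)=-0.1607>−1
Confirm numerically:
  x=-4.330: |R|=0.70822 <1
  x=-3.887: |R|=0.36720 <1
  x=-2.002: |R|=0.13874 <1
  x=-5.068: |R|=1.46407 >1
  x=-4.999: |R|=1.38346 >1
  x=-4.934: |R|=1.30940 >1
So |R|<1 on (-4.6429, 0).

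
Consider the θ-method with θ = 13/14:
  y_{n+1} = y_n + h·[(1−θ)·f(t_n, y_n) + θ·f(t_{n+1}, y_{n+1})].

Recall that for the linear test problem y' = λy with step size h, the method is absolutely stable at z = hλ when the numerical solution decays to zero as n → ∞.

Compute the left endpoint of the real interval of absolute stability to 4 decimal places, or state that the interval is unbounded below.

(−∞, 0) — no finite endpoint.

Set f=λy, z=hλ:
  y_{n+1} = y_n + z·[1/14·y_n + 13/14·y_{n+1}] ⇒ (1 − 13/14z)y_{n+1} = (1 + 1/14z)y_n
  Hence R(z) = (1 + 1/14z)/(1 − 13/14z).

Find x<0 with |R(x)|<1.
x=-0.68: |R|=0.5832
x=-2: |R|=0.3000
x=-10: |R|=0.0278
x=-100: |R|=0.0654
θ=13/14≥1/2 ⇒ |1+1/14x|<|1−13/14x| ∀x<0 ⇒ interval (−∞,0).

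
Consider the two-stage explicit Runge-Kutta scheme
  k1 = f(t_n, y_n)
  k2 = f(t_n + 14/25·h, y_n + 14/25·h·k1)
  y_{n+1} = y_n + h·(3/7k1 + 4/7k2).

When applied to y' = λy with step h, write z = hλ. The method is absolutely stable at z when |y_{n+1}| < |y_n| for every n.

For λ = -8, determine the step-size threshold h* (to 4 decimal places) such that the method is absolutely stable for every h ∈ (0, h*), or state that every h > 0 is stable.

(-3.1250,0); λ=-8 ⇒ h* = (25/8)/8 = 0.3906.

With y'=λy (z=hλ):
  k1=λy_n ⇒ h·k1=z·y_n;  k2=λ(1+14/25z)y_n ⇒ h·k2=z(1+14/25z)y_n
  y_{n+1}/y_n = 1 + 3/7z + 4/7z(1+14/25z) = 1 + z + 8/25z²
  ⇒ R(z) = 1 + z + 8/25z².

Need |R(x)|<1, x<0.
x=-1.79: |R|=0.2353
R=1: x+8/25x²=0 ⇒ x=−25/8=-3.1250; min R=1−1/(4·8/25)=0.2188>−1
Confirm numerically:
  x=-3.047: |R|=0.92395 <1
  x=-2.568: |R|=0.54228 <1
  x=-2.032: |R|=0.28929 <1
  x=-3.676: |R|=1.64815 >1
  x=-3.666: |R|=1.63466 >1
Interval (-3.1250, 0).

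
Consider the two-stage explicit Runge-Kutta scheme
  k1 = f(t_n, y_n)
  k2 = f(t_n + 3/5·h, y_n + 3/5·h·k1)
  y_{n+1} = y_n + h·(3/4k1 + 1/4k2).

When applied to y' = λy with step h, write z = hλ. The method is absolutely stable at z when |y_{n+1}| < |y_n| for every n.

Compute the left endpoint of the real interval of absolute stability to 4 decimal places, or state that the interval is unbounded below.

left endpoint -6.6667.

Test eqn y'=λy, z=hλ:
  k1=λy_n ⇒ h·k1=z·y_n;  k2=λ(1+3/5z)y_n ⇒ h·k2=z(1+3/5z)y_n
  y_{n+1}/y_n = 1 + 3/4z + 1/4z(1+3/5z) = 1 + z + 3/20z²
  ⇒ R(z) = 1 + z + 3/20z².

Find x<0 with |R(x)|<1.
x=-1.5: |R|=0.1625
R=1: x+3/20x²=0 ⇒ x=−20/3=-6.6667; min R=1−1/(4·3/20)=-0.6667>−1
Confirm numerically:
  x=-5.898: |R|=0.31996 <1
  x=-5.174: |R|=0.15846 <1
  x=-4.578: |R|=0.43429 <1
  x=-7.214: |R|=1.59227 >1
  x=-7.194: |R|=1.56905 >1
Stable set (-6.6667, 0).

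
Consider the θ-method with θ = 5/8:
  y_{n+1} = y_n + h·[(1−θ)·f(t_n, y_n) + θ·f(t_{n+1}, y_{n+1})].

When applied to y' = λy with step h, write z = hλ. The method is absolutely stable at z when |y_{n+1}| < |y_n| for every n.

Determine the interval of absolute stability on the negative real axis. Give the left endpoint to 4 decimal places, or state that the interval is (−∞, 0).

interval (−∞, 0).

Test eqn y'=λy, z=hλ:
  y_{n+1} = y_n + z·[3/8·y_n + 5/8·y_{n+1}] ⇒ (1 − 5/8z)y_{n+1} = (1 + 3/8z)y_n
  Hence R(z) = (1 + 3/8z)/(1 − 5/8z).

Boundary: |R(x)|=1, x<0.
x=-0.68: |R|=0.5228
x=-2: |R|=0.1111
x=-10: |R|=0.3793
x=-100: |R|=0.5748
θ=5/8≥1/2 ⇒ |1+3/8x|<|1−5/8x| ∀x<0 ⇒ interval (−∞,0).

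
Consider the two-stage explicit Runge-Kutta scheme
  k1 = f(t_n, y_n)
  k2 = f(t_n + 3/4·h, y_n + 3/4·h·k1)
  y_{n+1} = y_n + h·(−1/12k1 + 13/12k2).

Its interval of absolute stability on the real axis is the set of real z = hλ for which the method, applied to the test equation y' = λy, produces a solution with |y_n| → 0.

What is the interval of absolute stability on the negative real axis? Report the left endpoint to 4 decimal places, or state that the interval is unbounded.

Set f=λy, z=hλ:
  k1=λy_n ⇒ h·k1=z·y_n;  k2=λ(1+3/4z)y_n ⇒ h·k2=z(1+3/4z)y_n
  y_{n+1}/y_n = 1 − 1/12z + 13/12z(1+3/4z) = 1 + z + 13/16z²
  so R(z) = 1 + z + 13/16z².

Need |R(x)|<1, x<0.
x=-0.61: |R|=0.6923
R=1: x+13/16x²=0 ⇒ x=−16/13=-1.2308; min R=1−1/(4·13/16)=0.6923>−1
Confirm numerically:
  x=-1.135: |R|=0.91168 <1
  x=-1.051: |R|=0.84649 <1
  x=-0.633: |R|=0.69256 <1
  x=-0.509: |R|=0.70150 <1
  x=-1.798: |R|=1.82865 >1
  x=-1.668: |R|=1.59256 >1
  x=-1.492: |R|=1.31668 >1
So |R|<1 on (-1.2308, 0).

z∈(-1.2308,0).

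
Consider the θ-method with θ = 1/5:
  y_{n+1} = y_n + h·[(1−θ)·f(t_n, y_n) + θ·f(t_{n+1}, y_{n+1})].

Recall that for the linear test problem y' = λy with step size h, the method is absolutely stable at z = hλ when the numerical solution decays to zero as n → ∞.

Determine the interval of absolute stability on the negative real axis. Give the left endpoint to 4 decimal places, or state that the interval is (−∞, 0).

z∈(-3.3333,0).

Test eqn y'=λy, z=hλ:
  y_{n+1} = y_n + z·[4/5·y_n + 1/5·y_{n+1}] ⇒ (1 − 1/5z)y_{n+1} = (1 + 4/5z)y_n
  R(z) = (1 + 4/5z)/(1 − 1/5z).

Solve |R(x)|<1 on ℝ⁻.
x=-0.72: |R|=0.3706
R=−1: 1+4/5x = −1+1/5x ⇒ -3/5x=2 ⇒ x=2/(-3/5)=-3.3333
Confirm numerically:
  x=-2.737: |R|=0.76877 <1
  x=-2.712: |R|=0.75830 <1
  x=-2.328: |R|=0.58843 <1
  x=-3.925: |R|=1.19888 >1
  x=-3.595: |R|=1.09133 >1
  x=-3.427: |R|=1.03335 >1
So |R|<1 on (-3.3333, 0).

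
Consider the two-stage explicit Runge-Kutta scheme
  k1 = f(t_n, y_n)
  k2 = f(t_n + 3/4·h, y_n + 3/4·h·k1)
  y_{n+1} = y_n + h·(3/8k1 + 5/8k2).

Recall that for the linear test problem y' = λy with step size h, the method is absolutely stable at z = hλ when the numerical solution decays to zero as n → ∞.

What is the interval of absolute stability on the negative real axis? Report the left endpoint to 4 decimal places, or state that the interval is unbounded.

z∈(-2.1333,0).

With y'=λy (z=hλ):
  k1=λy_n ⇒ h·k1=z·y_n;  k2=λ(1+3/4z)y_n ⇒ h·k2=z(1+3/4z)y_n
  y_{n+1}/y_n = 1 + 3/8z + 5/8z(1+3/4z) = 1 + z + 15/32z²
  Hence R(z) = 1 + z + 15/32z².

Solve |R(x)|<1 on ℝ⁻.
x=-0.7: |R|=0.5297
R=1: x+15/32x²=0 ⇒ x=−32/15=-2.1333; min R=1−1/(4·15/32)=0.4667>−1
Confirm numerically:
  x=-1.179: |R|=0.47258 <1
  x=-1.110: |R|=0.46755 <1
  x=-1.017: |R|=0.46782 <1
  x=-0.998: |R|=0.46888 <1
  x=-2.638: |R|=1.62405 >1
  x=-2.521: |R|=1.45811 >1
Interval (-2.1333, 0).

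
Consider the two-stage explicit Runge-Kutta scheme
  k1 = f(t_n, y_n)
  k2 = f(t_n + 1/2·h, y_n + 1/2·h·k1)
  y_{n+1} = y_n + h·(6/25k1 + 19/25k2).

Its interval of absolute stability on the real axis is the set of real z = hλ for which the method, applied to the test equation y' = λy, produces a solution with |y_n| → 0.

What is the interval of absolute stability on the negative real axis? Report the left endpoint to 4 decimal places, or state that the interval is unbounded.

Set f=λy, z=hλ:
  k1=λy_n ⇒ h·k1=z·y_n;  k2=λ(1+1/2z)y_n ⇒ h·k2=z(1+1/2z)y_n
  y_{n+1}/y_n = 1 + 6/25z + 19/25z(1+1/2z) = 1 + z + 19/50z²
  ⇒ R(z) = 1 + z + 19/50z².

Boundary: |R(x)|=1, x<0.
x=-1.72: |R|=0.4042
R=1: x+19/50x²=0 ⇒ x=−50/19=-2.6316; min R=1−1/(4·19/50)=0.3421>−1
Confirm numerically:
  x=-1.931: |R|=0.48593 <1
  x=-1.925: |R|=0.48314 <1
  x=-1.464: |R|=0.35045 <1
  x=-3.075: |R|=1.51814 >1
  x=-3.064: |R|=1.50348 >1
  x=-2.976: |R|=1.38950 >1
So |R|<1 on (-2.6316, 0).

(-2.6316, 0).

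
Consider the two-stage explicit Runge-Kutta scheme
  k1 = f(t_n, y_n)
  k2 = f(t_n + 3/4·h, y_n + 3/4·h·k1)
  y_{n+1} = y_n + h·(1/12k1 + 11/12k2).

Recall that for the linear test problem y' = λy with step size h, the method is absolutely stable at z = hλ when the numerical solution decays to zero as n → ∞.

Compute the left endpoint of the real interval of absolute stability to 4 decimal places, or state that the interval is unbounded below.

On y'=λy, z=hλ:
  k1=λy_n ⇒ h·k1=z·y_n;  k2=λ(1+3/4z)y_n ⇒ h·k2=z(1+3/4z)y_n
  y_{n+1}/y_n = 1 + 1/12z + 11/12z(1+3/4z) = 1 + z + 11/16z²
  Hence R(z) = 1 + z + 11/16z².

Find x<0 with |R(x)|<1.
x=-1.32: |R|=0.8779
R=1: x+11/16x²=0 ⇒ x=−16/11=-1.4545; min R=1−1/(4·11/16)=0.6364>−1
Confirm numerically:
  x=-1.217: |R|=0.80125 <1
  x=-1.213: |R|=0.79857 <1
  x=-0.693: |R|=0.63717 <1
  x=-2.000: |R|=1.75000 >1
  x=-1.780: |R|=1.39828 >1
Stable set (-1.4545, 0).

left endpoint -1.4545.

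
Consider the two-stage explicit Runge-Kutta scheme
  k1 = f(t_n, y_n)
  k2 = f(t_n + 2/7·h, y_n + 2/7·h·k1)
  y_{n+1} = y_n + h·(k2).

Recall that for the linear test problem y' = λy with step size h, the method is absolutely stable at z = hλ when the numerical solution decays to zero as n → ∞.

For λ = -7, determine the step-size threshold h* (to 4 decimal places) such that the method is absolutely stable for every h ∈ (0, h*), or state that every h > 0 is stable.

(-3.5000,0); λ=-7 ⇒ h* = (7/2)/7 = 0.5000.

On y'=λy, z=hλ:
  k1=λy_n ⇒ h·k1=z·y_n;  k2=λ(1+2/7z)y_n ⇒ h·k2=z(1+2/7z)y_n
  y_{n+1}/y_n = 1 + z(1+2/7z) = 1 + z + 2/7z²
  R(z) = 1 + z + 2/7z².

Solve |R(x)|<1 on ℝ⁻.
x=-1.3: |R|=0.1829
R=1: x+2/7x²=0 ⇒ x=−7/2=-3.5000; min R=1−1/(4·2/7)=0.1250>−1
Confirm numerically:
  x=-3.336: |R|=0.84368 <1
  x=-2.544: |R|=0.30512 <1
  x=-2.101: |R|=0.16020 <1
  x=-1.696: |R|=0.12583 <1
  x=-4.002: |R|=1.57400 >1
  x=-3.803: |R|=1.32923 >1
  x=-3.728: |R|=1.24285 >1
So |R|<1 on (-3.5000, 0).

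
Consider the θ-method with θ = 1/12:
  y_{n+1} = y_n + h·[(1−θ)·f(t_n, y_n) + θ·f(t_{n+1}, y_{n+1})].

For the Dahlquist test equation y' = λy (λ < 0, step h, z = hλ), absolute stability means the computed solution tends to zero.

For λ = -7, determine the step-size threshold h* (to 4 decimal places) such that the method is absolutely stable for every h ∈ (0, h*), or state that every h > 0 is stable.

(-2.4000,0); λ=-7 ⇒ h* = (12/5)/7 = 0.3429.

On y'=λy, z=hλ:
  y_{n+1} = y_n + z·[11/12·y_n + 1/12·y_{n+1}] ⇒ (1 − 1/12z)y_{n+1} = (1 + 11/12z)y_n
  ⇒ R(z) = (1 + 11/12z)/(1 − 1/12z).

Solve |R(x)|<1 on ℝ⁻.
x=-0.84: |R|=0.2150
R=−1: 1+11/12x = −1+1/12x ⇒ -5/6x=2 ⇒ x=2/(-5/6)=-2.4000
Confirm numerically:
  x=-2.209: |R|=0.86558 <1
  x=-2.163: |R|=0.83266 <1
  x=-1.538: |R|=0.36327 <1
  x=-2.653: |R|=1.17266 >1
  x=-2.504: |R|=1.07170 >1
So |R|<1 on (-2.4000, 0).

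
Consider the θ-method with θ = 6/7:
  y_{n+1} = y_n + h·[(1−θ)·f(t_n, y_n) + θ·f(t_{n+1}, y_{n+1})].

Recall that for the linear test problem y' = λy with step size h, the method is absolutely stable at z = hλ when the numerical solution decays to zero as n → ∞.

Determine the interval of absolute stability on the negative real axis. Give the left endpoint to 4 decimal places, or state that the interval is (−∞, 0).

(−∞, 0) — no finite endpoint.

Test eqn y'=λy, z=hλ:
  y_{n+1} = y_n + z·[1/7·y_n + 6/7·y_{n+1}] ⇒ (1 − 6/7z)y_{n+1} = (1 + 1/7z)y_n
  Hence R(z) = (1 + 1/7z)/(1 − 6/7z).

Need |R(x)|<1, x<0.
x=-1.12: |R|=0.4286
x=-2: |R|=0.2632
x=-10: |R|=0.0448
x=-100: |R|=0.1532
θ=6/7≥1/2 ⇒ |1+1/7x|<|1−6/7x| ∀x<0 ⇒ interval (−∞,0).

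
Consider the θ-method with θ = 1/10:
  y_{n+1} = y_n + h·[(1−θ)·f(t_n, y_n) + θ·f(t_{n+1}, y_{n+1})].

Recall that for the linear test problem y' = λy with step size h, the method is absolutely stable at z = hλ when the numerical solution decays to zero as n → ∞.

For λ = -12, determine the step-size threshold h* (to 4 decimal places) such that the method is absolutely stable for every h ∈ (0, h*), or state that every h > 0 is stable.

On y'=λy, z=hλ:
  y_{n+1} = y_n + z·[9/10·y_n + 1/10·y_{n+1}] ⇒ (1 − 1/10z)y_{n+1} = (1 + 9/10z)y_n
  ⇒ R(z) = (1 + 9/10z)/(1 − 1/10z).

Find x<0 with |R(x)|<1.
x=-1.38: |R|=0.2127
R=−1: 1+9/10x = −1+1/10x ⇒ -4/5x=2 ⇒ x=2/(-4/5)=-2.5000
Confirm numerically:
  x=-1.853: |R|=0.56332 <1
  x=-1.588: |R|=0.37038 <1
  x=-1.529: |R|=0.32622 <1
  x=-1.260: |R|=0.11901 <1
  x=-2.807: |R|=1.19177 >1
  x=-2.798: |R|=1.18628 >1
Interval (-2.5000, 0).

(-2.5000,0); λ=-12 ⇒ h* = (5/2)/12 = 0.2083.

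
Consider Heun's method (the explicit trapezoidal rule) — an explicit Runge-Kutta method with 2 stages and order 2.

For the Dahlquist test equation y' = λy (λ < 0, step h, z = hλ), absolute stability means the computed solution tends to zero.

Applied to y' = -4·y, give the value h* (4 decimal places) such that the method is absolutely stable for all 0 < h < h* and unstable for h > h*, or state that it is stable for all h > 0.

(-2.0000,0); λ=-4 ⇒ h* = 0.5000.

Set f=λy, z=hλ:
  order 2, 2-stage ⇒ R(z)=1+z+z^2/2
  (e.g. R(-1.53)=0.64045, |R|=0.64045)

Solve |R(x)|<1 on ℝ⁻.
x=-1.53: |R|=0.6404
|R(-1.81)|=0.8281 |R(-1.58)|=0.6682 |R(-0.74)|=0.5338
Bisect:
  x_lo=-2.4628 |R|=1.5699  x_hi=-0.2068 |R|=0.8146
  mid=-1.33479 |R|=0.55604 →hi
  mid=-1.89878 |R|=0.90390 →hi
  mid=-2.18078 |R|=1.19712 →lo
  mid=-2.03978 |R|=1.04057 →lo
  mid=-1.96928 |R|=0.96975 →hi
  mid=-2.00453 |R|=1.00454 →lo
  mid=-1.98690 |R|=0.98699 →hi
  mid=-1.99572 |R|=0.99573 →hi
  ...
  [-2.00012,-1.99999] ⇒ x*=-2.0000
Stable set (-2.0000, 0).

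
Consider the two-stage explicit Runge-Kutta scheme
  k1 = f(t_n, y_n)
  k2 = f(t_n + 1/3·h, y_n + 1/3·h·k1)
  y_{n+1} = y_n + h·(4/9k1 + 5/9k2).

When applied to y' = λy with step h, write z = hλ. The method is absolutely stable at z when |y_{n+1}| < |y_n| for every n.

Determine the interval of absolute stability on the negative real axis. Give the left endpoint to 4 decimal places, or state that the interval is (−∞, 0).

z∈(-5.4000,0).

Set f=λy, z=hλ:
  k1=λy_n ⇒ h·k1=z·y_n;  k2=λ(1+1/3z)y_n ⇒ h·k2=z(1+1/3z)y_n
  y_{n+1}/y_n = 1 + 4/9z + 5/9z(1+1/3z) = 1 + z + 5/27z²
  ⇒ R(z) = 1 + z + 5/27z².

Solve |R(x)|<1 on ℝ⁻.
x=-0.73: |R|=0.3687
R=1: x+5/27x²=0 ⇒ x=−27/5=-5.4000; min R=1−1/(4·5/27)=-0.3500>−1
Confirm numerically:
  x=-4.488: |R|=0.24203 <1
  x=-3.687: |R|=0.16960 <1
  x=-2.792: |R|=0.34843 <1
  x=-5.894: |R|=1.53919 >1
  x=-5.545: |R|=1.14889 >1
  x=-5.521: |R|=1.12371 >1
Interval (-5.4000, 0).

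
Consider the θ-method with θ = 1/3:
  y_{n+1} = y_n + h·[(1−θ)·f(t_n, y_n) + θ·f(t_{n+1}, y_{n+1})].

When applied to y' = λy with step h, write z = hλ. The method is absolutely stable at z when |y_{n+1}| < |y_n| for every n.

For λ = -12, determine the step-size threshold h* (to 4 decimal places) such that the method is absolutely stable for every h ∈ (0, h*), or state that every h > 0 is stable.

With y'=λy (z=hλ):
  y_{n+1} = y_n + z·[2/3·y_n + 1/3·y_{n+1}] ⇒ (1 − 1/3z)y_{n+1} = (1 + 2/3z)y_n
  R(z) = (1 + 2/3z)/(1 − 1/3z).

Find x<0 with |R(x)|<1.
x=-1.18: |R|=0.1531
R=−1: 1+2/3x = −1+1/3x ⇒ -1/3x=2 ⇒ x=2/(-1/3)=-6.0000
Confirm numerically:
  x=-5.226: |R|=0.90591 <1
  x=-4.030: |R|=0.71977 <1
  x=-3.812: |R|=0.67880 <1
  x=-6.147: |R|=1.01607 >1
  x=-6.066: |R|=1.00728 >1
  x=-6.035: |R|=1.00387 >1
Stable set (-6.0000, 0).

(-6.0000,0); λ=-12 ⇒ h* = (6)/12 = 0.5000.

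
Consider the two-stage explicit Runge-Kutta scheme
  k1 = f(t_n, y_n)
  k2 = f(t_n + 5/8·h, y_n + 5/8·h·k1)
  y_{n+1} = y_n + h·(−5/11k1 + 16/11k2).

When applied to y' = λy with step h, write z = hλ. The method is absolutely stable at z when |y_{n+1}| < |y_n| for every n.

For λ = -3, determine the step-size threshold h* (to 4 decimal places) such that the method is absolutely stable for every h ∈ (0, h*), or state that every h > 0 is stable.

With y'=λy (z=hλ):
  k1=λy_n ⇒ h·k1=z·y_n;  k2=λ(1+5/8z)y_n ⇒ h·k2=z(1+5/8z)y_n
  y_{n+1}/y_n = 1 − 5/11z + 16/11z(1+5/8z) = 1 + z + 10/11z²
  Hence R(z) = 1 + z + 10/11z².

Boundary: |R(x)|=1, x<0.
x=-1.27: |R|=1.1963
R=1: x+10/11x²=0 ⇒ x=−11/10=-1.1000; min R=1−1/(4·10/11)=0.7250>−1
Confirm numerically:
  x=-0.822: |R|=0.79226 <1
  x=-0.630: |R|=0.73082 <1
  x=-0.530: |R|=0.72536 <1
  x=-1.662: |R|=1.84913 >1
  x=-1.447: |R|=1.45646 >1
Stable set (-1.1000, 0).

(-1.1000,0); λ=-3 ⇒ h* = (11/10)/3 = 0.3667.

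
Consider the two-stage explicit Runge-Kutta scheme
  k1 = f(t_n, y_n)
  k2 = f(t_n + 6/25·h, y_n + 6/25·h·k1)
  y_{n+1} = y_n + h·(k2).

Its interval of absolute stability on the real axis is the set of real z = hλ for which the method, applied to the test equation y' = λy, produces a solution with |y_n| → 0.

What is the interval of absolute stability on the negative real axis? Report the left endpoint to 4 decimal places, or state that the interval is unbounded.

On y'=λy, z=hλ:
  k1=λy_n ⇒ h·k1=z·y_n;  k2=λ(1+6/25z)y_n ⇒ h·k2=z(1+6/25z)y_n
  y_{n+1}/y_n = 1 + z(1+6/25z) = 1 + z + 6/25z²
  R(z) = 1 + z + 6/25z².

Need |R(x)|<1, x<0.
x=-1.79: |R|=0.0210
R=1: x+6/25x²=0 ⇒ x=−25/6=-4.1667; min R=1−1/(4·6/25)=-0.0417>−1
Confirm numerically:
  x=-3.579: |R|=0.49522 <1
  x=-2.928: |R|=0.12956 <1
  x=-2.763: |R|=0.06920 <1
  x=-4.729: |R|=1.63823 >1
  x=-4.511: |R|=1.37279 >1
  x=-4.207: |R|=1.04072 >1
Stable set (-4.1667, 0).

(-4.1667, 0).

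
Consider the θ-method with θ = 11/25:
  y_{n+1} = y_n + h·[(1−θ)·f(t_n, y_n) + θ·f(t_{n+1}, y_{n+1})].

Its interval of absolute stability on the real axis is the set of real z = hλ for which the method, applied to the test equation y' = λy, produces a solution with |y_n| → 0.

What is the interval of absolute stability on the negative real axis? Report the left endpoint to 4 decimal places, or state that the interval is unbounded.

On y'=λy, z=hλ:
  y_{n+1} = y_n + z·[14/25·y_n + 11/25·y_{n+1}] ⇒ (1 − 11/25z)y_{n+1} = (1 + 14/25z)y_n
  Hence R(z) = (1 + 14/25z)/(1 − 11/25z).

Need |R(x)|<1, x<0.
x=-0.97: |R|=0.3202
R=−1: 1+14/25x = −1+11/25x ⇒ -3/25x=2 ⇒ x=2/(-3/25)=-16.6667
Confirm numerically:
  x=-14.252: |R|=0.96015 <1
  x=-11.782: |R|=0.90521 <1
  x=-8.581: |R|=0.79683 <1
  x=-6.825: |R|=0.70497 <1
  x=-17.251: |R|=1.00816 >1
  x=-17.125: |R|=1.00644 >1
  x=-16.711: |R|=1.00064 >1
Interval (-16.6667, 0).

z∈(-16.6667,0).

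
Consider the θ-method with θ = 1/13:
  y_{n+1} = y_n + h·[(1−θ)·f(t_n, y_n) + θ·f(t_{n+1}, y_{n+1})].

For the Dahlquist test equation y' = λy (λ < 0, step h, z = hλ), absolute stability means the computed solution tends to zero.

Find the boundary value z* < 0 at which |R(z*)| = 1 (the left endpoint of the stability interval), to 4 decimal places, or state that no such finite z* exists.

With y'=λy (z=hλ):
  y_{n+1} = y_n + z·[12/13·y_n + 1/13·y_{n+1}] ⇒ (1 − 1/13z)y_{n+1} = (1 + 12/13z)y_n
  Hence R(z) = (1 + 12/13z)/(1 − 1/13z).

Need |R(x)|<1, x<0.
x=-0.96: |R|=0.1060
R=−1: 1+12/13x = −1+1/13x ⇒ -11/13x=2 ⇒ x=2/(-11/13)=-2.3636
Confirm numerically:
  x=-2.015: |R|=0.74459 <1
  x=-1.910: |R|=0.66533 <1
  x=-1.607: |R|=0.43020 <1
  x=-1.170: |R|=0.07339 <1
  x=-2.791: |R|=1.29770 >1
  x=-2.580: |R|=1.15276 >1
  x=-2.474: |R|=1.07845 >1
Interval (-2.3636, 0).

left endpoint -2.3636.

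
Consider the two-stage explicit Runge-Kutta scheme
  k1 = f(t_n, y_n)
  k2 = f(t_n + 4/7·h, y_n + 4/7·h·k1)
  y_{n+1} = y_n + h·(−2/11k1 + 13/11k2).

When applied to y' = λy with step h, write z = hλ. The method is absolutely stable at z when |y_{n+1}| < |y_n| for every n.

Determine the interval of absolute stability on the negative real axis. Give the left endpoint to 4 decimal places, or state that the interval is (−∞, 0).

On y'=λy, z=hλ:
  k1=λy_n ⇒ h·k1=z·y_n;  k2=λ(1+4/7z)y_n ⇒ h·k2=z(1+4/7z)y_n
  y_{n+1}/y_n = 1 − 2/11z + 13/11z(1+4/7z) = 1 + z + 52/77z²
  Hence R(z) = 1 + z + 52/77z².

Solve |R(x)|<1 on ℝ⁻.
x=-1.44: |R|=0.9604
R=1: x+52/77x²=0 ⇒ x=−77/52=-1.4808; min R=1−1/(4·52/77)=0.6298>−1
Confirm numerically:
  x=-1.186: |R|=0.76391 <1
  x=-1.089: |R|=0.71188 <1
  x=-0.803: |R|=0.63246 <1
  x=-1.931: |R|=1.58712 >1
  x=-1.637: |R|=1.17271 >1
So |R|<1 on (-1.4808, 0).

(-1.4808, 0).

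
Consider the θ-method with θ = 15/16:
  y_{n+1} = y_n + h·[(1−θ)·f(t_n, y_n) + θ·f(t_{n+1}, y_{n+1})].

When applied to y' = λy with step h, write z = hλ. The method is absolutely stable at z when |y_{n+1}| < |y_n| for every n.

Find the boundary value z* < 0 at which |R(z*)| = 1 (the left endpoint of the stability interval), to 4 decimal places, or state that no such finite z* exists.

unbounded; (−∞, 0).

On y'=λy, z=hλ:
  y_{n+1} = y_n + z·[1/16·y_n + 15/16·y_{n+1}] ⇒ (1 − 15/16z)y_{n+1} = (1 + 1/16z)y_n
  Hence R(z) = (1 + 1/16z)/(1 − 15/16z).

Find x<0 with |R(x)|<1.
x=-0.4: |R|=0.7091
x=-2: |R|=0.3043
x=-10: |R|=0.0361
x=-100: |R|=0.0554
θ=15/16≥1/2 ⇒ |1+1/16x|<|1−15/16x| ∀x<0 ⇒ interval (−∞,0).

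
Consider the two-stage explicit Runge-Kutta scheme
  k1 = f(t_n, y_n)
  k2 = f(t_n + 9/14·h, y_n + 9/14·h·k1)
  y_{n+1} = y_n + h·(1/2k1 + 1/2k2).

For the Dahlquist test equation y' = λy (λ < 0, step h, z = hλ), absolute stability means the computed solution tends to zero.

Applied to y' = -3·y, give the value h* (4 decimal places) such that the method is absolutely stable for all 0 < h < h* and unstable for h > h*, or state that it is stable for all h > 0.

(-3.1111,0); λ=-3 ⇒ h* = (28/9)/3 = 1.0370.

Test eqn y'=λy, z=hλ:
  k1=λy_n ⇒ h·k1=z·y_n;  k2=λ(1+9/14z)y_n ⇒ h·k2=z(1+9/14z)y_n
  y_{n+1}/y_n = 1 + 1/2z + 1/2z(1+9/14z) = 1 + z + 9/28z²
  R(z) = 1 + z + 9/28z².

Boundary: |R(x)|=1, x<0.
x=-0.59: |R|=0.5219
R=1: x+9/28x²=0 ⇒ x=−28/9=-3.1111; min R=1−1/(4·9/28)=0.2222>−1
Confirm numerically:
  x=-2.835: |R|=0.74839 <1
  x=-1.812: |R|=0.24336 <1
  x=-1.799: |R|=0.24127 <1
  x=-3.542: |R|=1.49057 >1
  x=-3.340: |R|=1.24573 >1
Stable set (-3.1111, 0).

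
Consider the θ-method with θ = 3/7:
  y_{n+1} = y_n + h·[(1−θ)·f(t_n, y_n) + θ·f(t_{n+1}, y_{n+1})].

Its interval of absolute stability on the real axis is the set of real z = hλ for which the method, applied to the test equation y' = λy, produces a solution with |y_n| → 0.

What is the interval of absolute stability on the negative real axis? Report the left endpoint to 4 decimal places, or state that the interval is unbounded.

(-14.0000, 0).

Set f=λy, z=hλ:
  y_{n+1} = y_n + z·[4/7·y_n + 3/7·y_{n+1}] ⇒ (1 − 3/7z)y_{n+1} = (1 + 4/7z)y_n
  ⇒ R(z) = (1 + 4/7z)/(1 − 3/7z).

Need |R(x)|<1, x<0.
x=-0.73: |R|=0.4440
R=−1: 1+4/7x = −1+3/7x ⇒ -1/7x=2 ⇒ x=2/(-1/7)=-14.0000
Confirm numerically:
  x=-11.086: |R|=0.92762 <1
  x=-9.803: |R|=0.88473 <1
  x=-9.338: |R|=0.86685 <1
  x=-8.655: |R|=0.83786 <1
  x=-14.351: |R|=1.00701 >1
  x=-14.318: |R|=1.00637 >1
  x=-14.122: |R|=1.00247 >1
Interval (-14.0000, 0).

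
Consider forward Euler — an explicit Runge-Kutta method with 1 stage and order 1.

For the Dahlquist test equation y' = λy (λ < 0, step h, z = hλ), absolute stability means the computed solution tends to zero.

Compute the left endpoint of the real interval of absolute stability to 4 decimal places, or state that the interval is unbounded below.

Test eqn y'=λy, z=hλ:
  order 1, 1-stage ⇒ R(z)=1+z
  (e.g. R(-0.83)=0.17000, |R|=0.17000)

Boundary: |R(x)|=1, x<0.
x=-0.83: |R|=0.1700
|R(-2.05)|=1.0500 |R(-1.4)|=0.4000 |R(-1.13)|=0.1300
Bisect:
  x_lo=-2.3337 |R|=1.3337  x_hi=-0.1088 |R|=0.8912
  mid=-1.22128 |R|=0.22128 →hi
  mid=-1.77750 |R|=0.77750 →hi
  mid=-2.05561 |R|=1.05561 →lo
  mid=-1.91655 |R|=0.91655 →hi
  mid=-1.98608 |R|=0.98608 →hi
  mid=-2.02084 |R|=1.02084 →lo
  mid=-2.00346 |R|=1.00346 →lo
  mid=-1.99477 |R|=0.99477 →hi
  mid=-1.99912 |R|=0.99912 →hi
  ...
  [-2.00007,-1.99993] ⇒ x*=-2.0000
So |R|<1 on (-2.0000, 0).

left endpoint -2.0000.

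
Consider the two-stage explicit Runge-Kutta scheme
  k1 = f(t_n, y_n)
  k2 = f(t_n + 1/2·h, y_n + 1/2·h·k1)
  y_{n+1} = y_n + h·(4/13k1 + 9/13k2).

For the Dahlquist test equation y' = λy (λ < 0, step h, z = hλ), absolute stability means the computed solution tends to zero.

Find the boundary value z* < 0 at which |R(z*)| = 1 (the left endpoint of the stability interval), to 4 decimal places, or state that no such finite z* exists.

left endpoint -2.8889.

With y'=λy (z=hλ):
  k1=λy_n ⇒ h·k1=z·y_n;  k2=λ(1+1/2z)y_n ⇒ h·k2=z(1+1/2z)y_n
  y_{n+1}/y_n = 1 + 4/13z + 9/13z(1+1/2z) = 1 + z + 9/26z²
  R(z) = 1 + z + 9/26z².

Need |R(x)|<1, x<0.
x=-0.93: |R|=0.3694
R=1: x+9/26x²=0 ⇒ x=−26/9=-2.8889; min R=1−1/(4·9/26)=0.2778>−1
Confirm numerically:
  x=-2.513: |R|=0.67302 <1
  x=-2.443: |R|=0.62293 <1
  x=-2.039: |R|=0.40014 <1
  x=-1.728: |R|=0.30561 <1
  x=-3.353: |R|=1.53867 >1
  x=-3.273: |R|=1.43518 >1
Interval (-2.8889, 0).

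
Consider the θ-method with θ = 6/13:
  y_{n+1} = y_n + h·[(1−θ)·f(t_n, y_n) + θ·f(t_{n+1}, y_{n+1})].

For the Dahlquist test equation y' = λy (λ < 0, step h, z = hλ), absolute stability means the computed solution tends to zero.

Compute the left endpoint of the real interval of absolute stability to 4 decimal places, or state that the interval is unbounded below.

With y'=λy (z=hλ):
  y_{n+1} = y_n + z·[7/13·y_n + 6/13·y_{n+1}] ⇒ (1 − 6/13z)y_{n+1} = (1 + 7/13z)y_n
  R(z) = (1 + 7/13z)/(1 − 6/13z).

Solve |R(x)|<1 on ℝ⁻.
x=-1.46: |R|=0.1278
R=−1: 1+7/13x = −1+6/13x ⇒ -1/13x=2 ⇒ x=2/(-1/13)=-26.0000
Confirm numerically:
  x=-25.206: |R|=0.99517 <1
  x=-23.489: |R|=0.98369 <1
  x=-15.837: |R|=0.90592 <1
  x=-15.747: |R|=0.90461 <1
  x=-26.530: |R|=1.00308 >1
  x=-26.148: |R|=1.00087 >1
Interval (-26.0000, 0).

left endpoint -26.0000.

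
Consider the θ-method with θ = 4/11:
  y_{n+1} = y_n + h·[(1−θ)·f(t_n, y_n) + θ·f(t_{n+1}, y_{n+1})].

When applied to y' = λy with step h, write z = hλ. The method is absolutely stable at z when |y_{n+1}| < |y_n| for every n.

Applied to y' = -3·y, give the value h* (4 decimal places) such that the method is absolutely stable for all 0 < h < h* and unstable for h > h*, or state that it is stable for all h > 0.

(-7.3333,0); λ=-3 ⇒ h* = (22/3)/3 = 2.4444.

With y'=λy (z=hλ):
  y_{n+1} = y_n + z·[7/11·y_n + 4/11·y_{n+1}] ⇒ (1 − 4/11z)y_{n+1} = (1 + 7/11z)y_n
  ⇒ R(z) = (1 + 7/11z)/(1 − 4/11z).

Find x<0 with |R(x)|<1.
x=-1.29: |R|=0.1219
R=−1: 1+7/11x = −1+4/11x ⇒ -3/11x=2 ⇒ x=2/(-3/11)=-7.3333
Confirm numerically:
  x=-5.539: |R|=0.83765 <1
  x=-4.198: |R|=0.66156 <1
  x=-2.986: |R|=0.43157 <1
  x=-7.929: |R|=1.04183 >1
  x=-7.685: |R|=1.02528 >1
  x=-7.477: |R|=1.01054 >1
So |R|<1 on (-7.3333, 0).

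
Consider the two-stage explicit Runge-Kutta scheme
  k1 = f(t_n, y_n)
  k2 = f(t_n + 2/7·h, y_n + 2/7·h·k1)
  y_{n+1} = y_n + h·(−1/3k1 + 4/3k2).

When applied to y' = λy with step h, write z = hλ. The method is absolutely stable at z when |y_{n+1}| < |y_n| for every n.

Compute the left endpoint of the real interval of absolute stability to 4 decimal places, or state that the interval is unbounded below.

Set f=λy, z=hλ:
  k1=λy_n ⇒ h·k1=z·y_n;  k2=λ(1+2/7z)y_n ⇒ h·k2=z(1+2/7z)y_n
  y_{n+1}/y_n = 1 − 1/3z + 4/3z(1+2/7z) = 1 + z + 8/21z²
  R(z) = 1 + z + 8/21z².

Solve |R(x)|<1 on ℝ⁻.
x=-0.34: |R|=0.7040
R=1: x+8/21x²=0 ⇒ x=−21/8=-2.6250; min R=1−1/(4·8/21)=0.3438>−1
Confirm numerically:
  x=-2.265: |R|=0.68937 <1
  x=-1.745: |R|=0.41501 <1
  x=-1.081: |R|=0.36417 <1
  x=-3.114: |R|=1.58009 >1
  x=-2.997: |R|=1.42472 >1
  x=-2.782: |R|=1.16639 >1
So |R|<1 on (-2.6250, 0).

z* = -2.6250.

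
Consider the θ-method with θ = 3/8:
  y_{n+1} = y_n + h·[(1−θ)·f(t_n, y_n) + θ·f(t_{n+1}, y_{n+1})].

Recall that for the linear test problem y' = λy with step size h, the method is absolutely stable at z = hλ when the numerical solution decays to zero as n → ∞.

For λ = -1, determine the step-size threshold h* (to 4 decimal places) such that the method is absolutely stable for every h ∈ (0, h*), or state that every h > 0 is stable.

(-8.0000,0); λ=-1 ⇒ h* = (8)/1 = 8.0000.

Test eqn y'=λy, z=hλ:
  y_{n+1} = y_n + z·[5/8·y_n + 3/8·y_{n+1}] ⇒ (1 − 3/8z)y_{n+1} = (1 + 5/8z)y_n
  R(z) = (1 + 5/8z)/(1 − 3/8z).

Need |R(x)|<1, x<0.
x=-0.77: |R|=0.4025
R=−1: 1+5/8x = −1+3/8x ⇒ -1/4x=2 ⇒ x=2/(-1/4)=-8.0000
Confirm numerically:
  x=-7.256: |R|=0.95001 <1
  x=-6.920: |R|=0.92490 <1
  x=-4.195: |R|=0.63031 <1
  x=-3.821: |R|=0.57057 <1
  x=-8.441: |R|=1.02647 >1
  x=-8.425: |R|=1.02554 >1
  x=-8.212: |R|=1.01299 >1
Interval (-8.0000, 0).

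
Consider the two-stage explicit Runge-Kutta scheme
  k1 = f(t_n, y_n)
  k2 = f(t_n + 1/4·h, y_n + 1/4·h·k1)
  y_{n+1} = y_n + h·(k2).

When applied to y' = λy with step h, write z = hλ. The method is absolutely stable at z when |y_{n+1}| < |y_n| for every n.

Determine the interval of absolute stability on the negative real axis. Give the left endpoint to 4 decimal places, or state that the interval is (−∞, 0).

Test eqn y'=λy, z=hλ:
  k1=λy_n ⇒ h·k1=z·y_n;  k2=λ(1+1/4z)y_n ⇒ h·k2=z(1+1/4z)y_n
  y_{n+1}/y_n = 1 + z(1+1/4z) = 1 + z + 1/4z²
  so R(z) = 1 + z + 1/4z².

Need |R(x)|<1, x<0.
x=-0.99: |R|=0.2550
R=1: x+1/4x²=0 ⇒ x=−4=-4.0000; min R=1−1/(4·1/4)=0.0000>−1
Confirm numerically:
  x=-3.801: |R|=0.81090 <1
  x=-3.576: |R|=0.62094 <1
  x=-2.423: |R|=0.04473 <1
  x=-1.946: |R|=0.00073 <1
  x=-4.402: |R|=1.44240 >1
  x=-4.053: |R|=1.05370 >1
So |R|<1 on (-4.0000, 0).

z∈(-4.0000,0).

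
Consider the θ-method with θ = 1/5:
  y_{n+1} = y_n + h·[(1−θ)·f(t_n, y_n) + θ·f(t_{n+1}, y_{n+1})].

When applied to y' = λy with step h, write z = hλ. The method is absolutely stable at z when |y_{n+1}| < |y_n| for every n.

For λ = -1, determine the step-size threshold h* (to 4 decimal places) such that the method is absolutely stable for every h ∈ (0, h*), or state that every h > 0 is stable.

On y'=λy, z=hλ:
  y_{n+1} = y_n + z·[4/5·y_n + 1/5·y_{n+1}] ⇒ (1 − 1/5z)y_{n+1} = (1 + 4/5z)y_n
  Hence R(z) = (1 + 4/5z)/(1 − 1/5z).

Boundary: |R(x)|=1, x<0.
x=-1.41: |R|=0.0998
R=−1: 1+4/5x = −1+1/5x ⇒ -3/5x=2 ⇒ x=2/(-3/5)=-3.3333
Confirm numerically:
  x=-2.302: |R|=0.57628 <1
  x=-2.288: |R|=0.56970 <1
  x=-2.211: |R|=0.53307 <1
  x=-2.098: |R|=0.47788 <1
  x=-3.785: |R|=1.15424 >1
  x=-3.521: |R|=1.06607 >1
  x=-3.428: |R|=1.03370 >1
Interval (-3.3333, 0).

(-3.3333,0); λ=-1 ⇒ h* = (10/3)/1 = 3.3333.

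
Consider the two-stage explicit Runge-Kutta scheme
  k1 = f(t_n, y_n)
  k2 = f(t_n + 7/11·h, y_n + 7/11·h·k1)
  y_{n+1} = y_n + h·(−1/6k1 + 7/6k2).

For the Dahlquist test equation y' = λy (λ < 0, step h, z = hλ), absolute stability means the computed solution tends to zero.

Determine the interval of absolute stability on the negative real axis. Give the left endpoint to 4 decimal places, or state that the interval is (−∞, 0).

z∈(-1.3469,0).

On y'=λy, z=hλ:
  k1=λy_n ⇒ h·k1=z·y_n;  k2=λ(1+7/11z)y_n ⇒ h·k2=z(1+7/11z)y_n
  y_{n+1}/y_n = 1 − 1/6z + 7/6z(1+7/11z) = 1 + z + 49/66z²
  R(z) = 1 + z + 49/66z².

Solve |R(x)|<1 on ℝ⁻.
x=-1.22: |R|=0.8850
R=1: x+49/66x²=0 ⇒ x=−66/49=-1.3469; min R=1−1/(4·49/66)=0.6633>−1
Confirm numerically:
  x=-1.215: |R|=0.88099 <1
  x=-1.111: |R|=0.80539 <1
  x=-0.790: |R|=0.67335 <1
  x=-1.747: |R|=1.51889 >1
  x=-1.488: |R|=1.15583 >1
  x=-1.459: |R|=1.12138 >1
So |R|<1 on (-1.3469, 0).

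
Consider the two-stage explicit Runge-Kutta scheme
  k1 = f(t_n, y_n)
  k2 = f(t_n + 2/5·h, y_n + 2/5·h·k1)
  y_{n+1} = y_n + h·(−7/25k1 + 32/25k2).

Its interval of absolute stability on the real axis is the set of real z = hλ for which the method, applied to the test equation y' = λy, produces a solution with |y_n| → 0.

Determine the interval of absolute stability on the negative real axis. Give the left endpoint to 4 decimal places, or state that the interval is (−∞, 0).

On y'=λy, z=hλ:
  k1=λy_n ⇒ h·k1=z·y_n;  k2=λ(1+2/5z)y_n ⇒ h·k2=z(1+2/5z)y_n
  y_{n+1}/y_n = 1 − 7/25z + 32/25z(1+2/5z) = 1 + z + 64/125z²
  R(z) = 1 + z + 64/125z².

Find x<0 with |R(x)|<1.
x=-0.49: |R|=0.6329
R=1: x+64/125x²=0 ⇒ x=−125/64=-1.9531; min R=1−1/(4·64/125)=0.5117>−1
Confirm numerically:
  x=-1.435: |R|=0.61932 <1
  x=-1.100: |R|=0.51952 <1
  x=-0.974: |R|=0.51172 <1
  x=-0.812: |R|=0.52558 <1
  x=-2.502: |R|=1.70312 >1
  x=-2.055: |R|=1.10719 >1
Interval (-1.9531, 0).

(-1.9531, 0).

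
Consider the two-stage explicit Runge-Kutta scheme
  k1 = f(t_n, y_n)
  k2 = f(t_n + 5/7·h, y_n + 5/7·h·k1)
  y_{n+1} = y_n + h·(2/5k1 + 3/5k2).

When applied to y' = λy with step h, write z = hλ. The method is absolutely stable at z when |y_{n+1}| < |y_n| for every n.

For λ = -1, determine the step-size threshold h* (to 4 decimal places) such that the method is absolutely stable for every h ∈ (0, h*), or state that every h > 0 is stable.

(-2.3333,0); λ=-1 ⇒ h* = (7/3)/1 = 2.3333.

With y'=λy (z=hλ):
  k1=λy_n ⇒ h·k1=z·y_n;  k2=λ(1+5/7z)y_n ⇒ h·k2=z(1+5/7z)y_n
  y_{n+1}/y_n = 1 + 2/5z + 3/5z(1+5/7z) = 1 + z + 3/7z²
  ⇒ R(z) = 1 + z + 3/7z².

Solve |R(x)|<1 on ℝ⁻.
x=-1.01: |R|=0.4272
R=1: x+3/7x²=0 ⇒ x=−7/3=-2.3333; min R=1−1/(4·3/7)=0.4167>−1
Confirm numerically:
  x=-2.146: |R|=0.82771 <1
  x=-2.122: |R|=0.80781 <1
  x=-1.387: |R|=0.43747 <1
  x=-1.218: |R|=0.41780 <1
  x=-2.576: |R|=1.26790 >1
  x=-2.491: |R|=1.16832 >1
Interval (-2.3333, 0).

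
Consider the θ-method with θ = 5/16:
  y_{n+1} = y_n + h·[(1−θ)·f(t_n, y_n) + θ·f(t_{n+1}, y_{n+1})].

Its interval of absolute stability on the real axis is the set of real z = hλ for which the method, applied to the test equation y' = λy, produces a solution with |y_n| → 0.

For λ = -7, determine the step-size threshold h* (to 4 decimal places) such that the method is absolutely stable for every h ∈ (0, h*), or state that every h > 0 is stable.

On y'=λy, z=hλ:
  y_{n+1} = y_n + z·[11/16·y_n + 5/16·y_{n+1}] ⇒ (1 − 5/16z)y_{n+1} = (1 + 11/16z)y_n
  Hence R(z) = (1 + 11/16z)/(1 − 5/16z).

Find x<0 with |R(x)|<1.
x=-1.7: |R|=0.1102
R=−1: 1+11/16x = −1+5/16x ⇒ -3/8x=2 ⇒ x=2/(-3/8)=-5.3333
Confirm numerically:
  x=-4.716: |R|=0.90642 <1
  x=-4.082: |R|=0.79379 <1
  x=-3.449: |R|=0.65992 <1
  x=-5.750: |R|=1.05587 >1
  x=-5.602: |R|=1.03663 >1
  x=-5.545: |R|=1.02905 >1
So |R|<1 on (-5.3333, 0).

(-5.3333,0); λ=-7 ⇒ h* = (16/3)/7 = 0.7619.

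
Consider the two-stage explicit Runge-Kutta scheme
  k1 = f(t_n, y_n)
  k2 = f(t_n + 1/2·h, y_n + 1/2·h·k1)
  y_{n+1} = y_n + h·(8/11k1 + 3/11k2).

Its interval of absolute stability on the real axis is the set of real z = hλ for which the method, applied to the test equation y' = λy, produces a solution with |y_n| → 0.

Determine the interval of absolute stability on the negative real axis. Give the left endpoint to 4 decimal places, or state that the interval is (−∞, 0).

Test eqn y'=λy, z=hλ:
  k1=λy_n ⇒ h·k1=z·y_n;  k2=λ(1+1/2z)y_n ⇒ h·k2=z(1+1/2z)y_n
  y_{n+1}/y_n = 1 + 8/11z + 3/11z(1+1/2z) = 1 + z + 3/22z²
  ⇒ R(z) = 1 + z + 3/22z².

Need |R(x)|<1, x<0.
x=-1.72: |R|=0.3166
R=1: x+3/22x²=0 ⇒ x=−22/3=-7.3333; min R=1−1/(4·3/22)=-0.8333>−1
Confirm numerically:
  x=-6.353: |R|=0.15072 <1
  x=-5.447: |R|=0.40112 <1
  x=-4.309: |R|=0.77707 <1
  x=-4.041: |R|=0.81423 <1
  x=-7.519: |R|=1.19037 >1
  x=-7.442: |R|=1.11028 >1
  x=-7.379: |R|=1.04595 >1
So |R|<1 on (-7.3333, 0).

(-7.3333, 0).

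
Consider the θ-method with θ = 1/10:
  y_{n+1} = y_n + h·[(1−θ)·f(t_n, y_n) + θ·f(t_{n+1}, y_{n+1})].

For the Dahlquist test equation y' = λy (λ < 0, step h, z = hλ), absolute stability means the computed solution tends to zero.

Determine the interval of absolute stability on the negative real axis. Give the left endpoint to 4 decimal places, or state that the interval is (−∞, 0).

Test eqn y'=λy, z=hλ:
  y_{n+1} = y_n + z·[9/10·y_n + 1/10·y_{n+1}] ⇒ (1 − 1/10z)y_{n+1} = (1 + 9/10z)y_n
  Hence R(z) = (1 + 9/10z)/(1 − 1/10z).

Find x<0 with |R(x)|<1.
x=-1.77: |R|=0.5038
R=−1: 1+9/10x = −1+1/10x ⇒ -4/5x=2 ⇒ x=2/(-4/5)=-2.5000
Confirm numerically:
  x=-1.508: |R|=0.31039 <1
  x=-1.197: |R|=0.06904 <1
  x=-1.036: |R|=0.06125 <1
  x=-2.967: |R|=1.28812 >1
  x=-2.761: |R|=1.16362 >1
  x=-2.585: |R|=1.05403 >1
Stable set (-2.5000, 0).

z∈(-2.5000,0).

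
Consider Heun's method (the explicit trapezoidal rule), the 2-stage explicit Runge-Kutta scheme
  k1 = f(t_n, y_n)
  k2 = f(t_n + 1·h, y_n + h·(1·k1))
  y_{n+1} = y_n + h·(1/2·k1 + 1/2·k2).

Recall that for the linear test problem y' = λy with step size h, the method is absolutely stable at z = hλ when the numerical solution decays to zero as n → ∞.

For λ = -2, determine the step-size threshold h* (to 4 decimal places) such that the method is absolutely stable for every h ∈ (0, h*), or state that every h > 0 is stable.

With y'=λy (z=hλ):
  order 2, 2-stage ⇒ R(z)=1+z+z^2/2
  (e.g. R(-0.52)=0.61520, |R|=0.61520)

Boundary: |R(x)|=1, x<0.
x=-0.52: |R|=0.6152
|R(-1.95)|=0.9512 |R(-1.49)|=0.6200 |R(-0.85)|=0.5112
Bisect:
  x_lo=-2.3979 |R|=1.4771  x_hi=-0.0681 |R|=0.9342
  mid=-1.23302 |R|=0.52715 →hi
  mid=-1.81547 |R|=0.83249 →hi
  mid=-2.10669 |R|=1.11238 →lo
  mid=-1.96108 |R|=0.96184 →hi
  mid=-2.03388 |R|=1.03446 →lo
  mid=-1.99748 |R|=0.99749 →hi
  mid=-2.01568 |R|=1.01581 →lo
  mid=-2.00658 |R|=1.00660 →lo
  mid=-2.00203 |R|=1.00203 →lo
  mid=-1.99976 |R|=0.99976 →hi
  ...
  [-2.00004,-1.99990] ⇒ x*=-2.0000
So |R|<1 on (-2.0000, 0).

(-2.0000,0); λ=-2 ⇒ h* = 1.0000.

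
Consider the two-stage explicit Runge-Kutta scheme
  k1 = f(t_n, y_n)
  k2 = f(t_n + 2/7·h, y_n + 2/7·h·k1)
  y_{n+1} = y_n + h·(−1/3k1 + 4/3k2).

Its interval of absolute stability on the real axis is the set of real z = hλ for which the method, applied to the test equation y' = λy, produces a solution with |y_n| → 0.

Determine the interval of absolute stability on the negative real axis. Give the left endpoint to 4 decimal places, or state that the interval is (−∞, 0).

With y'=λy (z=hλ):
  k1=λy_n ⇒ h·k1=z·y_n;  k2=λ(1+2/7z)y_n ⇒ h·k2=z(1+2/7z)y_n
  y_{n+1}/y_n = 1 − 1/3z + 4/3z(1+2/7z) = 1 + z + 8/21z²
  Hence R(z) = 1 + z + 8/21z².

Boundary: |R(x)|=1, x<0.
x=-1.31: |R|=0.3438
R=1: x+8/21x²=0 ⇒ x=−21/8=-2.6250; min R=1−1/(4·8/21)=0.3438>−1
Confirm numerically:
  x=-2.036: |R|=0.54316 <1
  x=-1.663: |R|=0.39055 <1
  x=-1.620: |R|=0.37977 <1
  x=-1.059: |R|=0.36823 <1
  x=-3.139: |R|=1.61465 >1
  x=-2.730: |R|=1.10920 >1
So |R|<1 on (-2.6250, 0).

(-2.6250, 0).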